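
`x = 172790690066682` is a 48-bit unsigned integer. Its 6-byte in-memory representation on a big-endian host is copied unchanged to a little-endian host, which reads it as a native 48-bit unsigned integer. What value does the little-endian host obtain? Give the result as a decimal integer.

172790690066682 in 48-bit hexadecimal is 0x9D26F7B3B0FA.
Stored big-endian, the bytes at ascending addresses are 9D 26 F7 B3 B0 FA.
Read back as little-endian, the first byte is least significant, giving 0xFAB0B3F7269D.
0xFAB0B3F7269D = 275636840507037.

275636840507037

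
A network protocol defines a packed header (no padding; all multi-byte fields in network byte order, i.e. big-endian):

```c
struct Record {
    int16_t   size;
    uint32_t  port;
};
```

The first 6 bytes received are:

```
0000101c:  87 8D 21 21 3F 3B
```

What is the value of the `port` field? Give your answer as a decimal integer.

555827003

`port` follows `size` (2 bytes), so it starts at byte offset 2 and occupies 4 bytes.
Bytes at offsets 2..5: 21 21 3F 3B.
Big-endian: lowest address holds the most-significant byte.
The bytes are already most-significant first: 0x21213F3B.
0x21213F3B = 555827003.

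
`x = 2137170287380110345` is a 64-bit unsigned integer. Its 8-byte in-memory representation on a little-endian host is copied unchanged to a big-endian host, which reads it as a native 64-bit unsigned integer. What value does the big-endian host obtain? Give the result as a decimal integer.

2137170287380110345 in 64-bit hexadecimal is 0x1DA8C10D9BCF9C09.
Stored little-endian, the bytes at ascending addresses are 09 9C CF 9B 0D C1 A8 1D.
Read back as big-endian, the last byte is least significant, giving 0x099CCF9B0DC1A81D.
0x099CCF9B0DC1A81D = 692656707565889565.

692656707565889565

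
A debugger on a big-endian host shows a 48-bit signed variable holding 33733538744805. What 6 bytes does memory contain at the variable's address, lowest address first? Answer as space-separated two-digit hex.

33733538744805 in hexadecimal, padded to 48 bits, is 0x1EAE339809E5.
Split into bytes (most-significant first): 1E AE 33 98 09 E5.
Big-endian: lowest address holds the most-significant byte.
So the memory order matches the most-significant-first order: 1E AE 33 98 09 E5.

1E AE 33 98 09 E5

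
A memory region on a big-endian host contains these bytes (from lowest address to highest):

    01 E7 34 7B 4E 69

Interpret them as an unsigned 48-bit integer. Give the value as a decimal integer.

Big-endian: lowest address holds the most-significant byte.
The bytes are already most-significant first: 0x01E7347B4E69.
0x01E7347B4E69 = 2092529569385.

2092529569385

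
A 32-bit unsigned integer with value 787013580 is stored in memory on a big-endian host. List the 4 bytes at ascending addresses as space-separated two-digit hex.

787013580 in hexadecimal, padded to 32 bits, is 0x2EE8DFCC.
Split into bytes (most-significant first): 2E E8 DF CC.
Big-endian stores the most-significant byte at the lowest address.
So the memory order matches the most-significant-first order: 2E E8 DF CC.

2E E8 DF CC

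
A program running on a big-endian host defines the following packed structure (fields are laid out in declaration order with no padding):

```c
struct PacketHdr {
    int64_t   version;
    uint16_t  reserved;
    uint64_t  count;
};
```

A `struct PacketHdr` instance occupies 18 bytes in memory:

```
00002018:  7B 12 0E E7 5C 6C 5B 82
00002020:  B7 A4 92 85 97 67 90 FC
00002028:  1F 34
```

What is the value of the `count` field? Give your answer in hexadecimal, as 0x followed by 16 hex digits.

0x9285976790FC1F34

`count` follows `version` (8 B), `reserved` (2 B), so it starts at offset 8 + 2 = 10 and occupies 8 bytes.
Bytes at offsets 10..17: 92 85 97 67 90 FC 1F 34.
Big-endian stores the most-significant byte at the lowest address.
The bytes are already most-significant first: 0x9285976790FC1F34.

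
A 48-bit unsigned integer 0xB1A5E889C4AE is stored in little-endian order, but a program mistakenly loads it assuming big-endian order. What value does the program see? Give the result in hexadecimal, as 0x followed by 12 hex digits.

0xAEC489E8A5B1

Stored little-endian, the bytes at ascending addresses are AE C4 89 E8 A5 B1.
Read back as big-endian, the last byte is least significant, giving 0xAEC489E8A5B1.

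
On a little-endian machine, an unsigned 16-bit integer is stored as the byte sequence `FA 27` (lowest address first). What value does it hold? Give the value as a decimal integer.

Little-endian: lowest address holds the least-significant byte.
Reassemble most-significant byte first: 27 FA → 0x27FA.
0x27FA = 10234.

10234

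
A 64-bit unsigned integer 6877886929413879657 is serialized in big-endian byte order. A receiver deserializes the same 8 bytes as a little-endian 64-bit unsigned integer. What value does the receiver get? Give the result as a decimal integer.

7581533727766442847

6877886929413879657 in 64-bit hexadecimal is 0x5F7329B8C1043769.
Stored big-endian, the bytes at ascending addresses are 5F 73 29 B8 C1 04 37 69.
Read back as little-endian, the first byte is least significant, giving 0x693704C1B829735F.
0x693704C1B829735F = 7581533727766442847.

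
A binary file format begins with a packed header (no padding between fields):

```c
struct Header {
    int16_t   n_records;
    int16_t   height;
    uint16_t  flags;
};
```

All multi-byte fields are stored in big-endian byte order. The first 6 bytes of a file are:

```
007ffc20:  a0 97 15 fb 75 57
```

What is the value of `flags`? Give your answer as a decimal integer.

30039

`flags` follows `n_records` (2 B), `height` (2 B), so it starts at offset 2 + 2 = 4 and occupies 2 bytes.
Bytes at offsets 4..5: 75 57.
Big-endian: lowest address holds the most-significant byte.
The bytes are already most-significant first: 0x7557.
0x7557 = 30039.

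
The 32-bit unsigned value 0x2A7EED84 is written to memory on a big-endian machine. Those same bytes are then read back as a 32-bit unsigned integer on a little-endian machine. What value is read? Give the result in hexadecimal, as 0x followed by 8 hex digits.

0x84ED7E2A

Stored big-endian, the bytes at ascending addresses are 2A 7E ED 84.
Read back as little-endian, the first byte is least significant, giving 0x84ED7E2A.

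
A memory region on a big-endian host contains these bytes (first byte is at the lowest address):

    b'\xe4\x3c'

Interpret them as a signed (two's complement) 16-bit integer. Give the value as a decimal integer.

-7108

Big-endian: lowest address holds the most-significant byte.
The bytes are already most-significant first: 0xE43C.
Top bit is set, so as a signed 16-bit value this is 0xE43C − 2^16 = -7108.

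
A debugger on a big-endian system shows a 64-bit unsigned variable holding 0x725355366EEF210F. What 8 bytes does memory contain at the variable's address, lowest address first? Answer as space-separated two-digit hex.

72 53 55 36 6E EF 21 0F

Split into bytes (most-significant first): 72 53 55 36 6E EF 21 0F.
Big-endian stores the most-significant byte at the lowest address.
So the memory order matches the most-significant-first order: 72 53 55 36 6E EF 21 0F.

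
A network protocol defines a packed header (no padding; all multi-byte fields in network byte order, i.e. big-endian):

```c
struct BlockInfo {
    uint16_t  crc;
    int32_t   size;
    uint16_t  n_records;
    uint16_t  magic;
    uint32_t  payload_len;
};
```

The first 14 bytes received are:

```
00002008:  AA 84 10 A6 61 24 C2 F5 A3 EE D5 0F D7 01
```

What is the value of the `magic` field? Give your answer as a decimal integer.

41966

`magic` follows `crc` (2 B), `size` (4 B), `n_records` (2 B), so it starts at offset 2 + 4 + 2 = 8 and occupies 2 bytes.
Bytes at offsets 8..9: A3 EE.
Big-endian: lowest address holds the most-significant byte.
The bytes are already most-significant first: 0xA3EE.
0xA3EE = 41966.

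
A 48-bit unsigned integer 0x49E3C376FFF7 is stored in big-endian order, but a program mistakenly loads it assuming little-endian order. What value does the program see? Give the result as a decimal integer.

272676581270345

Stored big-endian, the bytes at ascending addresses are 49 E3 C3 76 FF F7.
Read back as little-endian, the first byte is least significant, giving 0xF7FF76C3E349.
0xF7FF76C3E349 = 272676581270345.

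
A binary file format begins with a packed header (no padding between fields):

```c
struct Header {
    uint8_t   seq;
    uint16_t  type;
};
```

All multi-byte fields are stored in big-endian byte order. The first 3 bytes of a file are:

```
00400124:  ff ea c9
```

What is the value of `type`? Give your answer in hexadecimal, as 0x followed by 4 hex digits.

`type` follows `seq` (1 byte), so it starts at byte offset 1 and occupies 2 bytes.
Bytes at offsets 1..2: EA C9.
In big-endian order the high byte comes first in memory.
The bytes are already most-significant first: 0xEAC9.

0xEAC9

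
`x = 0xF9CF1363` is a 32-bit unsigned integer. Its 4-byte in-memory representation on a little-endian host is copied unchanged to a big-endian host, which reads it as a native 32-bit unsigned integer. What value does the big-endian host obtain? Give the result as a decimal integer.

Stored little-endian, the bytes at ascending addresses are 63 13 CF F9.
Read back as big-endian, the last byte is least significant, giving 0x6313CFF9.
0x6313CFF9 = 1662242809.

1662242809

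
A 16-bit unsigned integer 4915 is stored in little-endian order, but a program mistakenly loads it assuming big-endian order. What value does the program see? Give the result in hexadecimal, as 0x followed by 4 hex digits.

0x3313

4915 in 16-bit hexadecimal is 0x1333.
Stored little-endian, the bytes at ascending addresses are 33 13.
Read back as big-endian, the last byte is least significant, giving 0x3313.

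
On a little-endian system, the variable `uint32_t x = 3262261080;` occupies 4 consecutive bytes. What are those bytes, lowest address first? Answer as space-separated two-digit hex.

3262261080 in hexadecimal, padded to 32 bits, is 0xC2722758.
Split into bytes (most-significant first): C2 72 27 58.
In little-endian order the low byte comes first in memory.
So at ascending addresses the bytes are 58 27 72 C2.

58 27 72 C2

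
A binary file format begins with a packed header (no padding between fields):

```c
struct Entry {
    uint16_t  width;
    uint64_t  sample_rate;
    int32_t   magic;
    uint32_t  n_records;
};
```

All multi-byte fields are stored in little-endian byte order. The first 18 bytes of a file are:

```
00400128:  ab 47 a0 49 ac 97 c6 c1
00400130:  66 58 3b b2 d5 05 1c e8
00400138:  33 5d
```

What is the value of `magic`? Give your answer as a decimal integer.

`magic` follows `width` (2 B), `sample_rate` (8 B), so it starts at offset 2 + 8 = 10 and occupies 4 bytes.
Bytes at offsets 10..13: 3B B2 D5 05.
Little-endian: lowest address holds the least-significant byte.
Reassemble most-significant byte first: 05 D5 B2 3B → 0x05D5B23B.
0x05D5B23B = 97890875.

97890875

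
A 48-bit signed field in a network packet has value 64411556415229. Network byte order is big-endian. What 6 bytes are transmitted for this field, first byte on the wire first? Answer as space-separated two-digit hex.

3A 94 FB F0 86 FD

64411556415229 in hexadecimal, padded to 48 bits, is 0x3A94FBF086FD.
Split into bytes (most-significant first): 3A 94 FB F0 86 FD.
Big-endian: lowest address holds the most-significant byte.
So the memory order matches the most-significant-first order: 3A 94 FB F0 86 FD.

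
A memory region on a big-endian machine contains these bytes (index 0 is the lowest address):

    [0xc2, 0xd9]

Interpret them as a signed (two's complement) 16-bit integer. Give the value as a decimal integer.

-15655

Big-endian: lowest address holds the most-significant byte.
The bytes are already most-significant first: 0xC2D9.
Top bit is set, so as a signed 16-bit value this is 0xC2D9 − 2^16 = -15655.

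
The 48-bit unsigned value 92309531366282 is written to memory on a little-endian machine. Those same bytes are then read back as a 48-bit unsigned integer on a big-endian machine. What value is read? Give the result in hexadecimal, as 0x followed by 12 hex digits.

0x8A93D37CF453

92309531366282 in 48-bit hexadecimal is 0x53F47CD3938A.
Stored little-endian, the bytes at ascending addresses are 8A 93 D3 7C F4 53.
Read back as big-endian, the last byte is least significant, giving 0x8A93D37CF453.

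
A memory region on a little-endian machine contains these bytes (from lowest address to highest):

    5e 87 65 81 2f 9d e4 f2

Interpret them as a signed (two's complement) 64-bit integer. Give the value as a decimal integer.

In little-endian order the low byte comes first in memory.
Reassemble most-significant byte first: F2 E4 9D 2F 81 65 87 5E → 0xF2E49D2F8165875E.
Top bit is set, so as a signed 64-bit value this is 0xF2E49D2F8165875E − 2^64 = -944457194481023138.

-944457194481023138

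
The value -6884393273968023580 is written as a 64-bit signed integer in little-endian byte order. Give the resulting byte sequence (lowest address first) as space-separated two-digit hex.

E4 27 0C DB CA B8 75 A0

Two's complement of -6884393273968023580 in 64 bits: 6884393273968023580 = 0x5F8A473524F3D81C; invert → 0xA075B8CADB0C27E3; add 1 → 0xA075B8CADB0C27E4.
Split into bytes (most-significant first): A0 75 B8 CA DB 0C 27 E4.
Little-endian stores the least-significant byte at the lowest address.
So at ascending addresses the bytes are E4 27 0C DB CA B8 75 A0.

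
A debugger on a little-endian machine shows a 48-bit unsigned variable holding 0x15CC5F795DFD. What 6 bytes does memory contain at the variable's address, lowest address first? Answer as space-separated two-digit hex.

Split into bytes (most-significant first): 15 CC 5F 79 5D FD.
In little-endian order the low byte comes first in memory.
So at ascending addresses the bytes are FD 5D 79 5F CC 15.

FD 5D 79 5F CC 15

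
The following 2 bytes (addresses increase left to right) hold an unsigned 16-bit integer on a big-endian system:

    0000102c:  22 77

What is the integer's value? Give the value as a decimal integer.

8823

Big-endian: lowest address holds the most-significant byte.
The bytes are already most-significant first: 0x2277.
0x2277 = 8823.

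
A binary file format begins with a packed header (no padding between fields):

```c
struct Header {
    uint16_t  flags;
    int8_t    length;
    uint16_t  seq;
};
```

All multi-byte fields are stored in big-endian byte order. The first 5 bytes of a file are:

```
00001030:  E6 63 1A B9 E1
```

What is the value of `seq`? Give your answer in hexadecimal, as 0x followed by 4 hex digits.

`seq` follows `flags` (2 B), `length` (1 B), so it starts at offset 2 + 1 = 3 and occupies 2 bytes.
Bytes at offsets 3..4: B9 E1.
Big-endian: lowest address holds the most-significant byte.
The bytes are already most-significant first: 0xB9E1.

0xB9E1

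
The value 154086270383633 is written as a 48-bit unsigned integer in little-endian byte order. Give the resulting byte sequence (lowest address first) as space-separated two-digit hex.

11 36 69 01 24 8C

154086270383633 in hexadecimal, padded to 48 bits, is 0x8C2401693611.
Split into bytes (most-significant first): 8C 24 01 69 36 11.
In little-endian order the low byte comes first in memory.
So at ascending addresses the bytes are 11 36 69 01 24 8C.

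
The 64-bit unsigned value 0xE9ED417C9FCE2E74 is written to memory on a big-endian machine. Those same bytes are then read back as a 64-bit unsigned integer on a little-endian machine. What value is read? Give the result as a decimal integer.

8371855941708148201

Stored big-endian, the bytes at ascending addresses are E9 ED 41 7C 9F CE 2E 74.
Read back as little-endian, the first byte is least significant, giving 0x742ECE9F7C41EDE9.
0x742ECE9F7C41EDE9 = 8371855941708148201.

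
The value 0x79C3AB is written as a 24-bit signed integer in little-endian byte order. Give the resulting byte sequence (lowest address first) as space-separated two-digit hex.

AB C3 79

Split into bytes (most-significant first): 79 C3 AB.
In little-endian order the low byte comes first in memory.
So at ascending addresses the bytes are AB C3 79.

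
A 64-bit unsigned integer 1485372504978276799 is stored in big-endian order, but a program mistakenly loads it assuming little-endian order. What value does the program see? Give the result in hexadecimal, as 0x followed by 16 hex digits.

1485372504978276799 in 64-bit hexadecimal is 0x149D1A6C665CC1BF.
Stored big-endian, the bytes at ascending addresses are 14 9D 1A 6C 66 5C C1 BF.
Read back as little-endian, the first byte is least significant, giving 0xBFC15C666C1A9D14.

0xBFC15C666C1A9D14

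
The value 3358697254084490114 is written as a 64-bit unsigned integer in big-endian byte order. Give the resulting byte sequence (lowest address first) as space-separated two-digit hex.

2E 9C 7D 5B 81 C9 33 82

3358697254084490114 in hexadecimal, padded to 64 bits, is 0x2E9C7D5B81C93382.
Split into bytes (most-significant first): 2E 9C 7D 5B 81 C9 33 82.
In big-endian order the high byte comes first in memory.
So the memory order matches the most-significant-first order: 2E 9C 7D 5B 81 C9 33 82.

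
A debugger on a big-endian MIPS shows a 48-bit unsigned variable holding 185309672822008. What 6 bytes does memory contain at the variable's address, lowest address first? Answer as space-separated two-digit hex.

A8 89 C5 38 D4 F8

185309672822008 in hexadecimal, padded to 48 bits, is 0xA889C538D4F8.
Split into bytes (most-significant first): A8 89 C5 38 D4 F8.
In big-endian order the high byte comes first in memory.
So the memory order matches the most-significant-first order: A8 89 C5 38 D4 F8.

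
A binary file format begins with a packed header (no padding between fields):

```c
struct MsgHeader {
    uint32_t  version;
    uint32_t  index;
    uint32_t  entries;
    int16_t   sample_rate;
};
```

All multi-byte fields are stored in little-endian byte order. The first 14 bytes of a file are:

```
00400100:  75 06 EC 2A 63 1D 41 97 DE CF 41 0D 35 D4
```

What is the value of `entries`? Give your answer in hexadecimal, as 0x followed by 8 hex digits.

0x0D41CFDE

`entries` follows `version` (4 B), `index` (4 B), so it starts at offset 4 + 4 = 8 and occupies 4 bytes.
Bytes at offsets 8..11: DE CF 41 0D.
Little-endian stores the least-significant byte at the lowest address.
Reassemble most-significant byte first: 0D 41 CF DE → 0x0D41CFDE.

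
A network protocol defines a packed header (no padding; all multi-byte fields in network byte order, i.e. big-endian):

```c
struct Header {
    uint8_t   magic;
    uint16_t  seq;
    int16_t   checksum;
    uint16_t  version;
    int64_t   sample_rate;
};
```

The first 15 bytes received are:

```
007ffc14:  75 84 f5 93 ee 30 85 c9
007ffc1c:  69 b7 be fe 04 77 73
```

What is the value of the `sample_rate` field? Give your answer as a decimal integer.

-3933410768598042765

`sample_rate` follows `magic` (1 B), `seq` (2 B), `checksum` (2 B), `version` (2 B), so it starts at offset 1 + 2 + 2 + 2 = 7 and occupies 8 bytes.
Bytes at offsets 7..14: C9 69 B7 BE FE 04 77 73.
Big-endian stores the most-significant byte at the lowest address.
The bytes are already most-significant first: 0xC969B7BEFE047773.
Top bit is set, so as a signed 64-bit value this is 0xC969B7BEFE047773 − 2^64 = -3933410768598042765.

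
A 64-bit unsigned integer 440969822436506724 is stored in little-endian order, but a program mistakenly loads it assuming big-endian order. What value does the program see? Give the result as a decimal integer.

7258956622693867014

440969822436506724 in 64-bit hexadecimal is 0x061EA3B796FEBC64.
Stored little-endian, the bytes at ascending addresses are 64 BC FE 96 B7 A3 1E 06.
Read back as big-endian, the last byte is least significant, giving 0x64BCFE96B7A31E06.
0x64BCFE96B7A31E06 = 7258956622693867014.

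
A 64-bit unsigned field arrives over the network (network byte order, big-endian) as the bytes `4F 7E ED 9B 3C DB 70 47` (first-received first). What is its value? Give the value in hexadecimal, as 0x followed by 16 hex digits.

0x4F7EED9B3CDB7047

Big-endian stores the most-significant byte at the lowest address.
The bytes are already most-significant first: 0x4F7EED9B3CDB7047.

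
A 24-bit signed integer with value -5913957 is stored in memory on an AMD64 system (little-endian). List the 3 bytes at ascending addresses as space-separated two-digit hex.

9B C2 A5

Two's complement of -5913957 in 24 bits: 5913957 = 0x5A3D65; invert → 0xA5C29A; add 1 → 0xA5C29B.
Split into bytes (most-significant first): A5 C2 9B.
Little-endian stores the least-significant byte at the lowest address.
So at ascending addresses the bytes are 9B C2 A5.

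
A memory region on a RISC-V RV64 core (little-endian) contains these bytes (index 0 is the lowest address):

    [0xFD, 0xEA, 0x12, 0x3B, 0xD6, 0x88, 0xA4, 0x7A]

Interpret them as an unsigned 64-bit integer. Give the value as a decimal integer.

8837338822503230205

Little-endian: lowest address holds the least-significant byte.
Reassemble most-significant byte first: 7A A4 88 D6 3B 12 EA FD → 0x7AA488D63B12EAFD.
0x7AA488D63B12EAFD = 8837338822503230205.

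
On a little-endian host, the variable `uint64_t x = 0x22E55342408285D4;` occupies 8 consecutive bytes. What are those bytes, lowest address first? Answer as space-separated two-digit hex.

Split into bytes (most-significant first): 22 E5 53 42 40 82 85 D4.
Little-endian stores the least-significant byte at the lowest address.
So at ascending addresses the bytes are D4 85 82 40 42 53 E5 22.

D4 85 82 40 42 53 E5 22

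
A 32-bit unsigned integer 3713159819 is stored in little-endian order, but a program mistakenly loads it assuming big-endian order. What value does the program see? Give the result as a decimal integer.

3713159819 in 32-bit hexadecimal is 0xDD52528B.
Stored little-endian, the bytes at ascending addresses are 8B 52 52 DD.
Read back as big-endian, the last byte is least significant, giving 0x8B5252DD.
0x8B5252DD = 2337428189.

2337428189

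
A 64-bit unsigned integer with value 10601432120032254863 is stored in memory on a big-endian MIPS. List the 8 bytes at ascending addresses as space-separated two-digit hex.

93 1F DA 58 28 F0 5B 8F

10601432120032254863 in hexadecimal, padded to 64 bits, is 0x931FDA5828F05B8F.
Split into bytes (most-significant first): 93 1F DA 58 28 F0 5B 8F.
Big-endian stores the most-significant byte at the lowest address.
So the memory order matches the most-significant-first order: 93 1F DA 58 28 F0 5B 8F.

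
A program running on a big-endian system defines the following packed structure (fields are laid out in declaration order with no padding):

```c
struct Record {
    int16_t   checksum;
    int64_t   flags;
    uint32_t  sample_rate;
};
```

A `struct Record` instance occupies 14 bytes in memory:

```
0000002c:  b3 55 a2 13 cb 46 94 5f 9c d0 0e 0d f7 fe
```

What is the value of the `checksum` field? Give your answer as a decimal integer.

`checksum` is the first field, at byte offset 0, occupying 2 bytes.
Bytes at offsets 0..1: B3 55.
Big-endian: lowest address holds the most-significant byte.
The bytes are already most-significant first: 0xB355.
Top bit is set, so as a signed 16-bit value this is 0xB355 − 2^16 = -19627.

-19627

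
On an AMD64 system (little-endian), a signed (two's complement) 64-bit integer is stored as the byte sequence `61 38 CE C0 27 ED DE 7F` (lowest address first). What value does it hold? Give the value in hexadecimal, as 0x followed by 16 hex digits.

Little-endian stores the least-significant byte at the lowest address.
Reassemble most-significant byte first: 7F DE ED 27 C0 CE 38 61 → 0x7FDEED27C0CE3861.

0x7FDEED27C0CE3861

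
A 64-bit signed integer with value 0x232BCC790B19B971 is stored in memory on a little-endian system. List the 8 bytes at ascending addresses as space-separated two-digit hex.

Split into bytes (most-significant first): 23 2B CC 79 0B 19 B9 71.
Little-endian stores the least-significant byte at the lowest address.
So at ascending addresses the bytes are 71 B9 19 0B 79 CC 2B 23.

71 B9 19 0B 79 CC 2B 23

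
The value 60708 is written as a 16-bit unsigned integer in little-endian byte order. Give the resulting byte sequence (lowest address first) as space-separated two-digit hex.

60708 in hexadecimal, padded to 16 bits, is 0xED24.
Split into bytes (most-significant first): ED 24.
In little-endian order the low byte comes first in memory.
So at ascending addresses the bytes are 24 ED.

24 ED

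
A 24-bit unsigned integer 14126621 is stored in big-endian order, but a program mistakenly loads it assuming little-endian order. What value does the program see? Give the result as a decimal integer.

1937111

14126621 in 24-bit hexadecimal is 0xD78E1D.
Stored big-endian, the bytes at ascending addresses are D7 8E 1D.
Read back as little-endian, the first byte is least significant, giving 0x1D8ED7.
0x1D8ED7 = 1937111.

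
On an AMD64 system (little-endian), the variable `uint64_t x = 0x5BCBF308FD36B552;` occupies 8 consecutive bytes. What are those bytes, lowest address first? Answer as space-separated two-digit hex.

52 B5 36 FD 08 F3 CB 5B

Split into bytes (most-significant first): 5B CB F3 08 FD 36 B5 52.
In little-endian order the low byte comes first in memory.
So at ascending addresses the bytes are 52 B5 36 FD 08 F3 CB 5B.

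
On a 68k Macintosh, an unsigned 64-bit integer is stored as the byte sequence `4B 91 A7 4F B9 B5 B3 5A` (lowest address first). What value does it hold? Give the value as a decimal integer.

5445317385327588186

In big-endian order the high byte comes first in memory.
The bytes are already most-significant first: 0x4B91A74FB9B5B35A.
0x4B91A74FB9B5B35A = 5445317385327588186.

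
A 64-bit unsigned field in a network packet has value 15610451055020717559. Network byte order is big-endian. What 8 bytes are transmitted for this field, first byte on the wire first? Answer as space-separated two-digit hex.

D8 A3 76 86 DE 21 B5 F7

15610451055020717559 in hexadecimal, padded to 64 bits, is 0xD8A37686DE21B5F7.
Split into bytes (most-significant first): D8 A3 76 86 DE 21 B5 F7.
In big-endian order the high byte comes first in memory.
So the memory order matches the most-significant-first order: D8 A3 76 86 DE 21 B5 F7.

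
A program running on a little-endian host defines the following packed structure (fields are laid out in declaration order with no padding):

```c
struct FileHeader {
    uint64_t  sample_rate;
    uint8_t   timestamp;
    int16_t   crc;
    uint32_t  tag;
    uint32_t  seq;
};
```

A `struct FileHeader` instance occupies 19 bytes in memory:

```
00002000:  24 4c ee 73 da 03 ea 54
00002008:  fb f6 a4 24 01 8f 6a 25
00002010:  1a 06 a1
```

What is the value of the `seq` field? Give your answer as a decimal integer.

2701531685

`seq` follows `sample_rate` (8 B), `timestamp` (1 B), `crc` (2 B), `tag` (4 B), so it starts at offset 8 + 1 + 2 + 4 = 15 and occupies 4 bytes.
Bytes at offsets 15..18: 25 1A 06 A1.
In little-endian order the low byte comes first in memory.
Reassemble most-significant byte first: A1 06 1A 25 → 0xA1061A25.
0xA1061A25 = 2701531685.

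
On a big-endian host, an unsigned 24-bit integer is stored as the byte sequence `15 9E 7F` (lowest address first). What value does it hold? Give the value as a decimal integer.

Big-endian stores the most-significant byte at the lowest address.
The bytes are already most-significant first: 0x159E7F.
0x159E7F = 1416831.

1416831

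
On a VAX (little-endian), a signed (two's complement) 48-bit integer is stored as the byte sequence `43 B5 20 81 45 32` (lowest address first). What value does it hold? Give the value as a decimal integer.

Little-endian: lowest address holds the least-significant byte.
Reassemble most-significant byte first: 32 45 81 20 B5 43 → 0x32458120B543.
0x32458120B543 = 55274100536643.

55274100536643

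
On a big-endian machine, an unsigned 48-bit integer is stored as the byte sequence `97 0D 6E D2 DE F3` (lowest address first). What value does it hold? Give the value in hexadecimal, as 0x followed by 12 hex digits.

In big-endian order the high byte comes first in memory.
The bytes are already most-significant first: 0x970D6ED2DEF3.

0x970D6ED2DEF3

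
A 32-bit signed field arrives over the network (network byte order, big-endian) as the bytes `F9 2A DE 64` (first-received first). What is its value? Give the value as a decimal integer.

In big-endian order the high byte comes first in memory.
The bytes are already most-significant first: 0xF92ADE64.
Top bit is set, so as a signed 32-bit value this is 0xF92ADE64 − 2^32 = -114631068.

-114631068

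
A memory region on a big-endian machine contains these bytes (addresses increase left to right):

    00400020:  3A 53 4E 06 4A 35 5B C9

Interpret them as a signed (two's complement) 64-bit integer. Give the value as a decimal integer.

4202788666188585929

Big-endian: lowest address holds the most-significant byte.
The bytes are already most-significant first: 0x3A534E064A355BC9.
0x3A534E064A355BC9 = 4202788666188585929.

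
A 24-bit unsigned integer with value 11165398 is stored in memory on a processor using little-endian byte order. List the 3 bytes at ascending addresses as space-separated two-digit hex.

D6 5E AA

11165398 in hexadecimal, padded to 24 bits, is 0xAA5ED6.
Split into bytes (most-significant first): AA 5E D6.
Little-endian: lowest address holds the least-significant byte.
So at ascending addresses the bytes are D6 5E AA.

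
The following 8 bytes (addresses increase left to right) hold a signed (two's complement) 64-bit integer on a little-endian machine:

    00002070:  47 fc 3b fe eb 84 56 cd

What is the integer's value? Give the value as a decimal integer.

Little-endian stores the least-significant byte at the lowest address.
Reassemble most-significant byte first: CD 56 84 EB FE 3B FC 47 → 0xCD5684EBFE3BFC47.
Top bit is set, so as a signed 64-bit value this is 0xCD5684EBFE3BFC47 − 2^64 = -3650584298819683257.

-3650584298819683257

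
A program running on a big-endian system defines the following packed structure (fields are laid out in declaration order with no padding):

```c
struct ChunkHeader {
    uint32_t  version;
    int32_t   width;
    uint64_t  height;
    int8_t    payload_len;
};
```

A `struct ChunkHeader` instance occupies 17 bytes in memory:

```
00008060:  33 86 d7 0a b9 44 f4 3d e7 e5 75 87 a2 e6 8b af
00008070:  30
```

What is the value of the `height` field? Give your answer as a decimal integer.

`height` follows `version` (4 B), `width` (4 B), so it starts at offset 4 + 4 = 8 and occupies 8 bytes.
Bytes at offsets 8..15: E7 E5 75 87 A2 E6 8B AF.
In big-endian order the high byte comes first in memory.
The bytes are already most-significant first: 0xE7E57587A2E68BAF.
0xE7E57587A2E68BAF = 16709891217842146223.

16709891217842146223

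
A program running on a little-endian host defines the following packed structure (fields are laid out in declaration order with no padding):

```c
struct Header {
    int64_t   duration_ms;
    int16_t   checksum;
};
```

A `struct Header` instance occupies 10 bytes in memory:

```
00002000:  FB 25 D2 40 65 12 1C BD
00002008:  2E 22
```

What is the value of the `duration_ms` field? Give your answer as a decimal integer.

-4819957275104762373

`duration_ms` is the first field, at byte offset 0, occupying 8 bytes.
Bytes at offsets 0..7: FB 25 D2 40 65 12 1C BD.
Little-endian stores the least-significant byte at the lowest address.
Reassemble most-significant byte first: BD 1C 12 65 40 D2 25 FB → 0xBD1C126540D225FB.
Top bit is set, so as a signed 64-bit value this is 0xBD1C126540D225FB − 2^64 = -4819957275104762373.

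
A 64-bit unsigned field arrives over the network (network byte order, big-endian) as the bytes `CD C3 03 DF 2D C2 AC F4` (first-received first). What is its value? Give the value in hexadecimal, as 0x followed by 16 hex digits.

Big-endian stores the most-significant byte at the lowest address.
The bytes are already most-significant first: 0xCDC303DF2DC2ACF4.

0xCDC303DF2DC2ACF4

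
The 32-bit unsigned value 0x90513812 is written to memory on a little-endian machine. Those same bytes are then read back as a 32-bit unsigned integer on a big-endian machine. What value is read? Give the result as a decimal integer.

305680784

Stored little-endian, the bytes at ascending addresses are 12 38 51 90.
Read back as big-endian, the last byte is least significant, giving 0x12385190.
0x12385190 = 305680784.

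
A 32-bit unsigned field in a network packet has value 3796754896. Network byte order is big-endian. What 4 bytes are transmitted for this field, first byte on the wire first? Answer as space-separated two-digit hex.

E2 4D E1 D0

3796754896 in hexadecimal, padded to 32 bits, is 0xE24DE1D0.
Split into bytes (most-significant first): E2 4D E1 D0.
Big-endian stores the most-significant byte at the lowest address.
So the memory order matches the most-significant-first order: E2 4D E1 D0.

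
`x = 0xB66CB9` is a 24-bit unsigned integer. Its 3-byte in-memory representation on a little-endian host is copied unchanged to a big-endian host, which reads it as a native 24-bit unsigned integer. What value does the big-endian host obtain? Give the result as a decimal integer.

12151990

Stored little-endian, the bytes at ascending addresses are B9 6C B6.
Read back as big-endian, the last byte is least significant, giving 0xB96CB6.
0xB96CB6 = 12151990.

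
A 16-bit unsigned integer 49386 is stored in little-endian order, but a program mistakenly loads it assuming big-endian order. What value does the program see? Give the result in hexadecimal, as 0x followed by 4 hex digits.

0xEAC0

49386 in 16-bit hexadecimal is 0xC0EA.
Stored little-endian, the bytes at ascending addresses are EA C0.
Read back as big-endian, the last byte is least significant, giving 0xEAC0.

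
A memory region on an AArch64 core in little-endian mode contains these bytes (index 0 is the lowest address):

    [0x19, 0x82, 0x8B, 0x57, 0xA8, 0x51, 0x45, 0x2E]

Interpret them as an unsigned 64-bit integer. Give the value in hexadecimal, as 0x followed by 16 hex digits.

0x2E4551A8578B8219

Little-endian: lowest address holds the least-significant byte.
Reassemble most-significant byte first: 2E 45 51 A8 57 8B 82 19 → 0x2E4551A8578B8219.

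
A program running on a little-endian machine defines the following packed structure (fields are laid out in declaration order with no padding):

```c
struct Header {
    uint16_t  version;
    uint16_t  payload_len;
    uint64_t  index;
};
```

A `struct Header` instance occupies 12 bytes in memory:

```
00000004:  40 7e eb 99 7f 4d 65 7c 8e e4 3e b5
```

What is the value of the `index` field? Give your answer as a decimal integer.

`index` follows `version` (2 B), `payload_len` (2 B), so it starts at offset 2 + 2 = 4 and occupies 8 bytes.
Bytes at offsets 4..11: 7F 4D 65 7C 8E E4 3E B5.
Little-endian stores the least-significant byte at the lowest address.
Reassemble most-significant byte first: B5 3E E4 8E 7C 65 4D 7F → 0xB53EE48E7C654D7F.
0xB53EE48E7C654D7F = 13060127270044519807.

13060127270044519807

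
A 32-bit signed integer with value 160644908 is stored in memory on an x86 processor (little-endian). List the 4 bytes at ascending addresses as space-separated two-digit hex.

2C 3F 93 09

160644908 in hexadecimal, padded to 32 bits, is 0x09933F2C.
Split into bytes (most-significant first): 09 93 3F 2C.
Little-endian: lowest address holds the least-significant byte.
So at ascending addresses the bytes are 2C 3F 93 09.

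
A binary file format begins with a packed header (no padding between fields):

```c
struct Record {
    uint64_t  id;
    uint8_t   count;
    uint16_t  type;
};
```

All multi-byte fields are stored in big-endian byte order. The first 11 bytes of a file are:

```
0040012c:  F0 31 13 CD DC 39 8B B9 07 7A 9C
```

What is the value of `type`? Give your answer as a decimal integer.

31388

`type` follows `id` (8 B), `count` (1 B), so it starts at offset 8 + 1 = 9 and occupies 2 bytes.
Bytes at offsets 9..10: 7A 9C.
In big-endian order the high byte comes first in memory.
The bytes are already most-significant first: 0x7A9C.
0x7A9C = 31388.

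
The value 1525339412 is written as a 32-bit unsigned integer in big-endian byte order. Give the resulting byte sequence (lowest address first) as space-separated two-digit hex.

5A EA D5 14

1525339412 in hexadecimal, padded to 32 bits, is 0x5AEAD514.
Split into bytes (most-significant first): 5A EA D5 14.
In big-endian order the high byte comes first in memory.
So the memory order matches the most-significant-first order: 5A EA D5 14.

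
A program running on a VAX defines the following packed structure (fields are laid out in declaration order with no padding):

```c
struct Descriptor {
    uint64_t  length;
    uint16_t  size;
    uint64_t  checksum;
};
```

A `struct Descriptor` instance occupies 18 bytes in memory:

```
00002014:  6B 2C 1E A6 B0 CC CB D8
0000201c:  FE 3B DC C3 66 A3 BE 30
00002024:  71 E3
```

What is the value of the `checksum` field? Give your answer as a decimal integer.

`checksum` follows `length` (8 B), `size` (2 B), so it starts at offset 8 + 2 = 10 and occupies 8 bytes.
Bytes at offsets 10..17: DC C3 66 A3 BE 30 71 E3.
In little-endian order the low byte comes first in memory.
Reassemble most-significant byte first: E3 71 30 BE A3 66 C3 DC → 0xE37130BEA366C3DC.
0xE37130BEA366C3DC = 16388934114321286108.

16388934114321286108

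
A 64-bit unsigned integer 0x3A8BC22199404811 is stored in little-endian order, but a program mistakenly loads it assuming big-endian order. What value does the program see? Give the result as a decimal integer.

Stored little-endian, the bytes at ascending addresses are 11 48 40 99 21 C2 8B 3A.
Read back as big-endian, the last byte is least significant, giving 0x1148409921C28B3A.
0x1148409921C28B3A = 1245316323408513850.

1245316323408513850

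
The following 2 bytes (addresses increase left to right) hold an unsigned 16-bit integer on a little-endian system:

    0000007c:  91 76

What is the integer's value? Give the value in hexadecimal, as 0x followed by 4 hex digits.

In little-endian order the low byte comes first in memory.
Reassemble most-significant byte first: 76 91 → 0x7691.

0x7691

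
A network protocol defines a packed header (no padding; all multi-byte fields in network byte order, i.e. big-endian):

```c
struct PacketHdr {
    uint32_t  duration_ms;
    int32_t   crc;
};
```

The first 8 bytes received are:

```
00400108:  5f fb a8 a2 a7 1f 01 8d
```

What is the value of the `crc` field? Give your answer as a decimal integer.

-1491140211

`crc` follows `duration_ms` (4 bytes), so it starts at byte offset 4 and occupies 4 bytes.
Bytes at offsets 4..7: A7 1F 01 8D.
Big-endian: lowest address holds the most-significant byte.
The bytes are already most-significant first: 0xA71F018D.
Top bit is set, so as a signed 32-bit value this is 0xA71F018D − 2^32 = -1491140211.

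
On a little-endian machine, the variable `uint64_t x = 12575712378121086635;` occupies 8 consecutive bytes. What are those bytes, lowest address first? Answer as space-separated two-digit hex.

12575712378121086635 in hexadecimal, padded to 64 bits, is 0xAE85E7C76763E6AB.
Split into bytes (most-significant first): AE 85 E7 C7 67 63 E6 AB.
Little-endian: lowest address holds the least-significant byte.
So at ascending addresses the bytes are AB E6 63 67 C7 E7 85 AE.

AB E6 63 67 C7 E7 85 AE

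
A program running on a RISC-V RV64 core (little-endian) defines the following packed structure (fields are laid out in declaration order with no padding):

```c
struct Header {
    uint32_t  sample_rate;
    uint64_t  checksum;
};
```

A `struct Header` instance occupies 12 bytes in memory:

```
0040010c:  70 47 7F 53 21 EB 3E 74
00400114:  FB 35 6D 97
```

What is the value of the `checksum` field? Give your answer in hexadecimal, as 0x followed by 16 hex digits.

`checksum` follows `sample_rate` (4 bytes), so it starts at byte offset 4 and occupies 8 bytes.
Bytes at offsets 4..11: 21 EB 3E 74 FB 35 6D 97.
Little-endian stores the least-significant byte at the lowest address.
Reassemble most-significant byte first: 97 6D 35 FB 74 3E EB 21 → 0x976D35FB743EEB21.

0x976D35FB743EEB21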